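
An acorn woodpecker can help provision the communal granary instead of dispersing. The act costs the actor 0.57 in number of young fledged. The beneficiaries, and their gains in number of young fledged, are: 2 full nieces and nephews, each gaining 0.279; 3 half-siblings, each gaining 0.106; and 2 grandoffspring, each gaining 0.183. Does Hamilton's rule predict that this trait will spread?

No

Hamilton's rule: the trait is favored when the sum of r·B over every recipient exceeds the actor's cost C.
r to a full niece or nephew = 1/4 (full aunt/uncle↔niece/nephew: two paths of length 3 through the shared grandparent pair: r = 2·(1/2)^3 = 1/4).
r to a half-sibling = 1/4 (half-sibs share one parent — one path of length 2: r = (1/2)^2 = 1/4).
r to a grandoffspring = 0.25 (two parent–offspring links: r = (1/2)^2 = 1/4).
Summing one r·B term per recipient: 2·0.25·0.279 + 3·0.25·0.106 + 2·0.25·0.183 = 0.3105.
0.3105 < 0.57: the indirect benefit is less than the cost.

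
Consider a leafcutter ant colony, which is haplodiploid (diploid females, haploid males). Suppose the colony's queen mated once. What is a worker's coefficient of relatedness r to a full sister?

Haplodiploid full sisters inherit their father's entire haploid genome identically (contributing 1/2) and on average half of their mother's contribution (1/2 · 1/2 = 1/4); r = 1/2 + 1/4 = 3/4.

0.75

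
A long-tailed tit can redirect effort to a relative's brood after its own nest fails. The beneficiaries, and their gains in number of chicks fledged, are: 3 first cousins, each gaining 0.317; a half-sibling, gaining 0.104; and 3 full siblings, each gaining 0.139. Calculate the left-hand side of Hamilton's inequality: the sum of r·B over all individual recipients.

r to a first cousin = 0.125 (first cousins share one grandparent pair — two paths of length 4: r = 2·(1/2)^4 = 1/8).
r to a half-sibling = 0.25 (half-sibs share one parent — one path of length 2: r = (1/2)^2 = 1/4).
r to a full sibling = 0.5 (full sibs share both parents — two paths of length 2: r = 2·(1/2)^2 = 1/2).
Summing one r·B term per recipient: 3·0.125·0.317 + 1·0.25·0.104 + 3·0.5·0.139 = 0.353375.

0.353375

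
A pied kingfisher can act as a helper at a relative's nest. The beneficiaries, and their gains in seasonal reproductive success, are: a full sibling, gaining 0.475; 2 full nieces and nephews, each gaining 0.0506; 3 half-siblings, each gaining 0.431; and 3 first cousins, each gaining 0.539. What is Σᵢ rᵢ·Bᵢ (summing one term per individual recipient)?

r to a full sibling = 1/2 (full sibs share both parents — two paths of length 2: r = 2·(1/2)^2 = 1/2).
r to a full niece or nephew = 0.25 (full aunt/uncle↔niece/nephew: two paths of length 3 through the shared grandparent pair: r = 2·(1/2)^3 = 1/4).
r to a half-sibling = 1/4 (half-sibs share one parent — one path of length 2: r = (1/2)^2 = 1/4).
r to a first cousin = 1/8 (first cousins share one grandparent pair — two paths of length 4: r = 2·(1/2)^4 = 1/8).
Summing one r·B term per recipient: 1·0.5·0.475 + 2·0.25·0.0506 + 3·0.25·0.431 + 3·0.125·0.539 = 0.788175.

0.788175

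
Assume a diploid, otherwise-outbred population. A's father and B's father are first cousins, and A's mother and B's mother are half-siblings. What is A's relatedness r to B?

With two independent routes of shared ancestry, r is the sum of the two contributions.
A and B are related in two ways: second cousins through their fathers (r = 1/32) and half first cousins through their mothers (r = 1/16).
r = 1/32 + 1/16 = 3/32 = 0.09375.

0.09375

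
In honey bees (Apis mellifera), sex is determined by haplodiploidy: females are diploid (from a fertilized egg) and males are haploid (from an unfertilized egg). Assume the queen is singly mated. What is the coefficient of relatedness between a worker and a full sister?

Haplodiploid full sisters inherit their father's entire haploid genome identically (contributing 1/2) and on average half of their mother's contribution (1/2 · 1/2 = 1/4); r = 1/2 + 1/4 = 3/4.

0.75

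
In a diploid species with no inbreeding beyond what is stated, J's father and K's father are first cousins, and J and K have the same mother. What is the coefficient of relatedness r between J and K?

Wright's path rule: contributions from independent ancestry routes add.
J and K are related in two ways: second cousins through their fathers (r = 1/32) and half-sibs through their shared mother (r = 1/4).
r = 1/32 + 1/4 = 9/32 = 0.28125.

0.28125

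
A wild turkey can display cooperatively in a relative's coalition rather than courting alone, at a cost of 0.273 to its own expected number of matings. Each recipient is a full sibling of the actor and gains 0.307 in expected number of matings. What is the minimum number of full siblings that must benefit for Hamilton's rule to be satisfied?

r to a full sibling = 0.5 (full sibs share both parents — two paths of length 2: r = 2·(1/2)^2 = 1/2).
Hamilton's rule: n·r·B > C  ⇒  n > C/(r·B) = 0.273/(0.5·0.307) = 1.779.
The smallest integer exceeding 1.779 is 2.

2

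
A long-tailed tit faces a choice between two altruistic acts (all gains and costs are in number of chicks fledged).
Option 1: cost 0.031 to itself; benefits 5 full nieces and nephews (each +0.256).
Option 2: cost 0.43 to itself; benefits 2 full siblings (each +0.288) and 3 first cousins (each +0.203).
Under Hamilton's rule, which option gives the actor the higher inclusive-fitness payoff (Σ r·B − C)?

Option 1: r to a full niece or nephew = 0.25.
Option 1: Σ r·B − C = (5·0.25·0.256) − 0.031 = 0.289.
Option 2: r to a full sibling = 0.5.
Option 2: r to a first cousin = 0.125.
Option 2: Σ r·B − C = (2·0.5·0.288 + 3·0.125·0.203) − 0.43 = -0.065875.
Option 1 has the higher net inclusive-fitness payoff.

Option 1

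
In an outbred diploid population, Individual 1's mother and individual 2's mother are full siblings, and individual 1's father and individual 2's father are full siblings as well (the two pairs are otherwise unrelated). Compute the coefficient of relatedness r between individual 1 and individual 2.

0.25

Independent pedigree routes through distinct common ancestors add.
Individual 1 and individual 2 are related in two ways: first cousins through their mothers (r = 1/8) and first cousins through their fathers (r = 1/8) — i.e. double first cousins.
r = 1/8 + 1/8 = 0.25.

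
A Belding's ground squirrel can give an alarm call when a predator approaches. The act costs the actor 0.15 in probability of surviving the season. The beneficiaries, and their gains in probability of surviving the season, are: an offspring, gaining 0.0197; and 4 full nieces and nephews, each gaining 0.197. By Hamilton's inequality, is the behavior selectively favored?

Hamilton's rule: the trait is favored when the sum of r·B over every recipient exceeds the actor's cost C.
r to an offspring = 1/2 (one parent–offspring link: r = (1/2)^1 = 1/2).
r to a full niece or nephew = 0.25 (full aunt/uncle↔niece/nephew: two paths of length 3 through the shared grandparent pair: r = 2·(1/2)^3 = 1/4).
Summing one r·B term per recipient: 1·0.5·0.0197 + 4·0.25·0.197 = 0.20685.
0.20685 > 0.15: the indirect benefit exceeds the cost.

Yes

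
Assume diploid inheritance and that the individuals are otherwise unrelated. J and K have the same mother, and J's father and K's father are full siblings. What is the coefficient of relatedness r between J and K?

With two independent routes of shared ancestry, r is the sum of the two contributions.
J and K are related in two ways: half-sibs through their shared mother (r = 1/4) and first cousins through their fathers (r = 1/8).
r = 1/4 + 1/8 = 0.375.

0.375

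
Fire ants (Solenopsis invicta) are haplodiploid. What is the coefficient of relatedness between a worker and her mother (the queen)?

0.5

One meiotic link between diploid queen and diploid daughter: r = 1/2.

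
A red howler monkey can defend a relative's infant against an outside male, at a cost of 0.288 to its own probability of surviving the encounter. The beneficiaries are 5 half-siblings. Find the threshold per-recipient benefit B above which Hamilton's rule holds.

0.2304

r to a half-sibling = 1/4 (half-sibs share one parent — one path of length 2: r = (1/2)^2 = 1/4).
Hamilton's rule with n recipients of equal r: n·r·B > C, so B > C/(n·r) = 0.288/(5·0.25) = 0.2304.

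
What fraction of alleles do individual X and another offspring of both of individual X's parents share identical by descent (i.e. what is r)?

Each parent–offspring link contributes a factor of 1/2, and independent paths through distinct common ancestors add.
Full sibs share both parents — two paths of length 2: r = 2·(1/2)^2 = 1/2.

0.5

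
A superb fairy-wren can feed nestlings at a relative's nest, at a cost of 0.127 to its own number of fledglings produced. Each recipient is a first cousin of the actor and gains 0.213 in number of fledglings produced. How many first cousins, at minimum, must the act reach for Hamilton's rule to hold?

5

r to a first cousin = 1/8 (first cousins share one grandparent pair — two paths of length 4: r = 2·(1/2)^4 = 1/8).
Hamilton's rule: n·r·B > C  ⇒  n > C/(r·B) = 0.127/(0.125·0.213) = 4.77.
The smallest integer exceeding 4.77 is 5.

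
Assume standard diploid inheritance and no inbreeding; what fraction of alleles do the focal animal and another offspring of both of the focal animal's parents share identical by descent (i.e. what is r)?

0.5

Each parent–offspring link contributes a factor of 1/2, and independent paths through distinct common ancestors add.
Full sibs share both parents — two paths of length 2: r = 2·(1/2)^2 = 1/2.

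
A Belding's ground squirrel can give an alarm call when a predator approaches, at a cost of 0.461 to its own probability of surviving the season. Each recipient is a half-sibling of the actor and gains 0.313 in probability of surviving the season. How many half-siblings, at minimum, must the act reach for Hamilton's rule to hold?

6

r to a half-sibling = 1/4 (half-sibs share one parent — one path of length 2: r = (1/2)^2 = 1/4).
Hamilton's rule: n·r·B > C  ⇒  n > C/(r·B) = 0.461/(0.25·0.313) = 5.891.
The smallest integer exceeding 5.891 is 6.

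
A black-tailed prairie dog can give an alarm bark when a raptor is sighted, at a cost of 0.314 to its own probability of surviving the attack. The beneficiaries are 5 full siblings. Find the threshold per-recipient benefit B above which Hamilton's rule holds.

0.1256

r to a full sibling = 0.5 (full sibs share both parents — two paths of length 2: r = 2·(1/2)^2 = 1/2).
Hamilton's rule with n recipients of equal r: n·r·B > C, so B > C/(n·r) = 0.314/(5·0.5) = 0.1256.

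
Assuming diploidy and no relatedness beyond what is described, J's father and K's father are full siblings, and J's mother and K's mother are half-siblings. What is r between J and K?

Relatedness sums over independent paths through distinct common ancestors.
J and K are related in two ways: first cousins through their fathers (r = 1/8) and half first cousins through their mothers (r = 1/16).
r = 1/8 + 1/16 = 3/16 = 0.1875.

0.1875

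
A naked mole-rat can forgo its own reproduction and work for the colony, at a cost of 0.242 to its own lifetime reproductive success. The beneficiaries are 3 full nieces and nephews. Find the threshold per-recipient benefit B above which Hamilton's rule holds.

r to a full niece or nephew = 1/4 (full aunt/uncle↔niece/nephew: two paths of length 3 through the shared grandparent pair: r = 2·(1/2)^3 = 1/4).
Hamilton's rule with n recipients of equal r: n·r·B > C, so B > C/(n·r) = 0.242/(3·0.25) = 0.3227.

0.3227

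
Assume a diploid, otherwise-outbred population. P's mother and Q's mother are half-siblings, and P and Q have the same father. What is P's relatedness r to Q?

0.3125

With two independent routes of shared ancestry, r is the sum of the two contributions.
P and Q are related in two ways: half first cousins through their mothers (r = 1/16) and half-sibs through their shared father (r = 1/4).
r = 1/16 + 1/4 = 5/16 = 0.3125.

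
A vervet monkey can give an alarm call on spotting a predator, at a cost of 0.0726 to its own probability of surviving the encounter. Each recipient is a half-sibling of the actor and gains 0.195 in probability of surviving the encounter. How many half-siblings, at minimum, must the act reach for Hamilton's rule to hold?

2

r to a half-sibling = 1/4 (half-sibs share one parent — one path of length 2: r = (1/2)^2 = 1/4).
Hamilton's rule: n·r·B > C  ⇒  n > C/(r·B) = 0.0726/(0.25·0.195) = 1.489.
The smallest integer exceeding 1.489 is 2.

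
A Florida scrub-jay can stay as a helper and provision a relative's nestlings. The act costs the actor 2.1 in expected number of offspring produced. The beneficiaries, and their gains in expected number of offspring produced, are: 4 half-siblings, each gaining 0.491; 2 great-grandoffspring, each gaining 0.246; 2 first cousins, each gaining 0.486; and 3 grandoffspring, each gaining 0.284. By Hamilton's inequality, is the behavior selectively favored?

No

Hamilton's rule: the trait is favored when the sum of r·B over every recipient exceeds the actor's cost C.
r to a half-sibling = 1/4 (half-sibs share one parent — one path of length 2: r = (1/2)^2 = 1/4).
r to a great-grandoffspring = 0.125 (three parent–offspring links: r = (1/2)^3 = 1/8).
r to a first cousin = 0.125 (first cousins share one grandparent pair — two paths of length 4: r = 2·(1/2)^4 = 1/8).
r to a grandoffspring = 1/4 (two parent–offspring links: r = (1/2)^2 = 1/4).
Summing one r·B term per recipient: 4·0.25·0.491 + 2·0.125·0.246 + 2·0.125·0.486 + 3·0.25·0.284 = 0.887.
0.887 < 2.1: the indirect benefit is less than the cost.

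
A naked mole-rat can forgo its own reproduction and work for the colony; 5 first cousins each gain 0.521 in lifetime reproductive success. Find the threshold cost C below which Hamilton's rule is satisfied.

r to a first cousin = 1/8 (first cousins share one grandparent pair — two paths of length 4: r = 2·(1/2)^4 = 1/8).
Hamilton's rule: n·r·B > C, so the trait is favored while C < n·r·B = 5·0.125·0.521 = 0.325625.

0.325625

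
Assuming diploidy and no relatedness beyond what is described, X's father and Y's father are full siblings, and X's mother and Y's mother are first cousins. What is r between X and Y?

0.15625

Relatedness sums over independent paths through distinct common ancestors.
X and Y are related in two ways: first cousins through their fathers (r = 1/8) and second cousins through their mothers (r = 1/32).
r = 1/8 + 1/32 = 0.15625.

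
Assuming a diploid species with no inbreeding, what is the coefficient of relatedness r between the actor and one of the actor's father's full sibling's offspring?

0.125

Each parent–offspring link contributes a factor of 1/2, and independent paths through distinct common ancestors add.
First cousins share one grandparent pair — two paths of length 4: r = 2·(1/2)^4 = 1/8.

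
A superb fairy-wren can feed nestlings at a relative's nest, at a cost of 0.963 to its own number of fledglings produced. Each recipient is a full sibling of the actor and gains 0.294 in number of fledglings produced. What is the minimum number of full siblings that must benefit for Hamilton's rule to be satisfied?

r to a full sibling = 1/2 (full sibs share both parents — two paths of length 2: r = 2·(1/2)^2 = 1/2).
Hamilton's rule: n·r·B > C  ⇒  n > C/(r·B) = 0.963/(0.5·0.294) = 6.551.
The smallest integer exceeding 6.551 is 7.

7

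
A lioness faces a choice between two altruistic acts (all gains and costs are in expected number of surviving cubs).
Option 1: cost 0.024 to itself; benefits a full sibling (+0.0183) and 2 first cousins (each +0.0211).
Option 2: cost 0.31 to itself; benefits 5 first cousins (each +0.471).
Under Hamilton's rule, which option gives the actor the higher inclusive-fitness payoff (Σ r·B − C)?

Option 1

Option 1: r to a full sibling = 0.5.
Option 1: r to a first cousin = 0.125.
Option 1: Σ r·B − C = (1·0.5·0.0183 + 2·0.125·0.0211) − 0.024 = -0.009575.
Option 2: r to a first cousin = 0.125.
Option 2: Σ r·B − C = (5·0.125·0.471) − 0.31 = -0.015625.
Option 1 has the higher net inclusive-fitness payoff.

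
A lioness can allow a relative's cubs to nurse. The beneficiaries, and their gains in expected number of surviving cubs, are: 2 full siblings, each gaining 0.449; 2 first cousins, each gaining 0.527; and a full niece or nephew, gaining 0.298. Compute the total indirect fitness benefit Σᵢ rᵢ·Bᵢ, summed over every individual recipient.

0.65525

r to a full sibling = 1/2 (full sibs share both parents — two paths of length 2: r = 2·(1/2)^2 = 1/2).
r to a first cousin = 0.125 (first cousins share one grandparent pair — two paths of length 4: r = 2·(1/2)^4 = 1/8).
r to a full niece or nephew = 1/4 (full aunt/uncle↔niece/nephew: two paths of length 3 through the shared grandparent pair: r = 2·(1/2)^3 = 1/4).
Summing one r·B term per recipient: 2·0.5·0.449 + 2·0.125·0.527 + 1·0.25·0.298 = 0.65525.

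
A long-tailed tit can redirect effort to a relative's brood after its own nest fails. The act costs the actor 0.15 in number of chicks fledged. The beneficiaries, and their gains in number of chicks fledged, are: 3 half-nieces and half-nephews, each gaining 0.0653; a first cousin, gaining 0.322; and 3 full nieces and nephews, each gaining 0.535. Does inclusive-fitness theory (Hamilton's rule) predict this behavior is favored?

Yes

Hamilton's rule: the trait is favored when the sum of r·B over every recipient exceeds the actor's cost C.
r to a half-niece or half-nephew = 0.125 (half-aunt/uncle↔niece/nephew: one path of length 3: r = (1/2)^3 = 1/8).
r to a first cousin = 0.125 (first cousins share one grandparent pair — two paths of length 4: r = 2·(1/2)^4 = 1/8).
r to a full niece or nephew = 0.25 (full aunt/uncle↔niece/nephew: two paths of length 3 through the shared grandparent pair: r = 2·(1/2)^3 = 1/4).
Summing one r·B term per recipient: 3·0.125·0.0653 + 1·0.125·0.322 + 3·0.25·0.535 = 0.4659875.
0.4659875 > 0.15: the indirect benefit exceeds the cost.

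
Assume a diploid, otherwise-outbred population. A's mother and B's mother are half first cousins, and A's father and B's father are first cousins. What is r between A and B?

0.046875

With two independent routes of shared ancestry, r is the sum of the two contributions.
A and B are related in two ways: half second cousins through their mothers (r = 1/64) and second cousins through their fathers (r = 1/32).
r = 1/64 + 1/32 = 3/64 = 0.046875.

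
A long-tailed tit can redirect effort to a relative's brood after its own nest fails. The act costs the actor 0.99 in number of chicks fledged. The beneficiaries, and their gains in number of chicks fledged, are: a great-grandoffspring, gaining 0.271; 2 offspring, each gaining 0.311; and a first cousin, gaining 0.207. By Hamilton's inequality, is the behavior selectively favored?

Hamilton's rule: the trait is favored when the sum of r·B over every recipient exceeds the actor's cost C.
r to a great-grandoffspring = 1/8 (three parent–offspring links: r = (1/2)^3 = 1/8).
r to an offspring = 0.5 (one parent–offspring link: r = (1/2)^1 = 1/2).
r to a first cousin = 0.125 (first cousins share one grandparent pair — two paths of length 4: r = 2·(1/2)^4 = 1/8).
Summing one r·B term per recipient: 1·0.125·0.271 + 2·0.5·0.311 + 1·0.125·0.207 = 0.37075.
0.37075 < 0.99: the indirect benefit is less than the cost.

No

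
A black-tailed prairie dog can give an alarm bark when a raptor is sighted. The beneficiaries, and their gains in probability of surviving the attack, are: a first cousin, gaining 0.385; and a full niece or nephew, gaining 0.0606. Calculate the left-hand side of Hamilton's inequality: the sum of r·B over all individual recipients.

0.063275

r to a first cousin = 1/8 (first cousins share one grandparent pair — two paths of length 4: r = 2·(1/2)^4 = 1/8).
r to a full niece or nephew = 0.25 (full aunt/uncle↔niece/nephew: two paths of length 3 through the shared grandparent pair: r = 2·(1/2)^3 = 1/4).
Summing one r·B term per recipient: 1·0.125·0.385 + 1·0.25·0.0606 = 0.063275.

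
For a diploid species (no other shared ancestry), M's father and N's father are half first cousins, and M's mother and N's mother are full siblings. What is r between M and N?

Wright's path rule: contributions from independent ancestry routes add.
M and N are related in two ways: half second cousins through their fathers (r = 1/64) and first cousins through their mothers (r = 1/8).
r = 1/64 + 1/8 = 9/64 = 0.140625.

0.140625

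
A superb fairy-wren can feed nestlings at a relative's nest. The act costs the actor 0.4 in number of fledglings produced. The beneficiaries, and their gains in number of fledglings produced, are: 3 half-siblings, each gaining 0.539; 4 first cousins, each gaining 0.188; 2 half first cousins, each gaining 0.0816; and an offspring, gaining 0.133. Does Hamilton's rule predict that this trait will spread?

Yes

Hamilton's rule: the trait is favored when the sum of r·B over every recipient exceeds the actor's cost C.
r to a half-sibling = 0.25 (half-sibs share one parent — one path of length 2: r = (1/2)^2 = 1/4).
r to a first cousin = 1/8 (first cousins share one grandparent pair — two paths of length 4: r = 2·(1/2)^4 = 1/8).
r to a half first cousin = 1/16 (half first cousins share one grandparent — one path of length 4: r = (1/2)^4 = 1/16).
r to an offspring = 0.5 (one parent–offspring link: r = (1/2)^1 = 1/2).
Summing one r·B term per recipient: 3·0.25·0.539 + 4·0.125·0.188 + 2·0.0625·0.0816 + 1·0.5·0.133 = 0.57495.
0.57495 > 0.4: the indirect benefit exceeds the cost.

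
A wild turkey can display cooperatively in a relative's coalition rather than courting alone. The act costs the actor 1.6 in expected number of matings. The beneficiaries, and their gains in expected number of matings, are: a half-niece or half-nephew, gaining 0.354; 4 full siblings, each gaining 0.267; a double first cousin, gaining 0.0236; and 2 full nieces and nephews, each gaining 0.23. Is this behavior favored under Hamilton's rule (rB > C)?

Hamilton's rule: the trait is favored when the sum of r·B over every recipient exceeds the actor's cost C.
r to a half-niece or half-nephew = 1/8 (half-aunt/uncle↔niece/nephew: one path of length 3: r = (1/2)^3 = 1/8).
r to a full sibling = 1/2 (full sibs share both parents — two paths of length 2: r = 2·(1/2)^2 = 1/2).
r to a double first cousin = 1/4 (double first cousins share both grandparent pairs — four paths of length 4: r = 4·(1/2)^4 = 1/4).
r to a full niece or nephew = 1/4 (full aunt/uncle↔niece/nephew: two paths of length 3 through the shared grandparent pair: r = 2·(1/2)^3 = 1/4).
Summing one r·B term per recipient: 1·0.125·0.354 + 4·0.5·0.267 + 1·0.25·0.0236 + 2·0.25·0.23 = 0.69915.
0.69915 < 1.6: the indirect benefit is less than the cost.

No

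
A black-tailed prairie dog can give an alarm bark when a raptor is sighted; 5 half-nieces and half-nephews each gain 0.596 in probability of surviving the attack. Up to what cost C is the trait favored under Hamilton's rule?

r to a half-niece or half-nephew = 1/8 (half-aunt/uncle↔niece/nephew: one path of length 3: r = (1/2)^3 = 1/8).
Hamilton's rule: n·r·B > C, so the trait is favored while C < n·r·B = 5·0.125·0.596 = 0.3725.

0.3725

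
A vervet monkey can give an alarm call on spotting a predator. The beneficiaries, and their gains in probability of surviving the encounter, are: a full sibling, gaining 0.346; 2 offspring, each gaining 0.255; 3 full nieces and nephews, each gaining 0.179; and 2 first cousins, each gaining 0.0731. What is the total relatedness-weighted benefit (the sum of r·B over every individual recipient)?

0.580525

r to a full sibling = 1/2 (full sibs share both parents — two paths of length 2: r = 2·(1/2)^2 = 1/2).
r to an offspring = 0.5 (one parent–offspring link: r = (1/2)^1 = 1/2).
r to a full niece or nephew = 1/4 (full aunt/uncle↔niece/nephew: two paths of length 3 through the shared grandparent pair: r = 2·(1/2)^3 = 1/4).
r to a first cousin = 0.125 (first cousins share one grandparent pair — two paths of length 4: r = 2·(1/2)^4 = 1/8).
Summing one r·B term per recipient: 1·0.5·0.346 + 2·0.5·0.255 + 3·0.25·0.179 + 2·0.125·0.0731 = 0.580525.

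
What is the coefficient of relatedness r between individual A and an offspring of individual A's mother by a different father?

0.25

Each parent–offspring link contributes a factor of 1/2, and independent paths through distinct common ancestors add.
Half-sibs share one parent — one path of length 2: r = (1/2)^2 = 1/4.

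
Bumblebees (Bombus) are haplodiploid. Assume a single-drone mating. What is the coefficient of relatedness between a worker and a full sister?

Haplodiploid full sisters inherit their father's entire haploid genome identically (contributing 1/2) and on average half of their mother's contribution (1/2 · 1/2 = 1/4); r = 1/2 + 1/4 = 3/4.

0.75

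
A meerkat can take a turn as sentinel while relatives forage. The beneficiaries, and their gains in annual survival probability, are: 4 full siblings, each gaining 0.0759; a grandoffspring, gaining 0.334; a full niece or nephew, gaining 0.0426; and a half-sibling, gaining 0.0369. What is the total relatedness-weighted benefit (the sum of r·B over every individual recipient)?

r to a full sibling = 0.5 (full sibs share both parents — two paths of length 2: r = 2·(1/2)^2 = 1/2).
r to a grandoffspring = 1/4 (two parent–offspring links: r = (1/2)^2 = 1/4).
r to a full niece or nephew = 0.25 (full aunt/uncle↔niece/nephew: two paths of length 3 through the shared grandparent pair: r = 2·(1/2)^3 = 1/4).
r to a half-sibling = 0.25 (half-sibs share one parent — one path of length 2: r = (1/2)^2 = 1/4).
Summing one r·B term per recipient: 4·0.5·0.0759 + 1·0.25·0.334 + 1·0.25·0.0426 + 1·0.25·0.0369 = 0.255175.

0.255175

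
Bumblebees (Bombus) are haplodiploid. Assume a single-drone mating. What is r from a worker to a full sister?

0.75

Haplodiploid full sisters inherit their father's entire haploid genome identically (contributing 1/2) and on average half of their mother's contribution (1/2 · 1/2 = 1/4); r = 1/2 + 1/4 = 3/4.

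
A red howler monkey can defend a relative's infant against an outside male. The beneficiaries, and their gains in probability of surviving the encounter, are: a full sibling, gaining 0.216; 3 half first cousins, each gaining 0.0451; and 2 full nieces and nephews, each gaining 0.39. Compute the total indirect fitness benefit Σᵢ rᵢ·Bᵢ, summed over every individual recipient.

r to a full sibling = 0.5 (full sibs share both parents — two paths of length 2: r = 2·(1/2)^2 = 1/2).
r to a half first cousin = 1/16 (half first cousins share one grandparent — one path of length 4: r = (1/2)^4 = 1/16).
r to a full niece or nephew = 0.25 (full aunt/uncle↔niece/nephew: two paths of length 3 through the shared grandparent pair: r = 2·(1/2)^3 = 1/4).
Summing one r·B term per recipient: 1·0.5·0.216 + 3·0.0625·0.0451 + 2·0.25·0.39 = 0.31145625.

0.31145625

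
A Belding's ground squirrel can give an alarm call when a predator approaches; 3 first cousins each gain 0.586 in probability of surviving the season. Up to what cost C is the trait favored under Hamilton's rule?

r to a first cousin = 0.125 (first cousins share one grandparent pair — two paths of length 4: r = 2·(1/2)^4 = 1/8).
Hamilton's rule: n·r·B > C, so the trait is favored while C < n·r·B = 3·0.125·0.586 = 0.21975.

0.21975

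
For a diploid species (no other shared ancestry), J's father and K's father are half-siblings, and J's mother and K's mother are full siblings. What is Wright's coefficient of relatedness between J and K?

0.1875

Independent pedigree routes through distinct common ancestors add.
J and K are related in two ways: half first cousins through their fathers (r = 1/16) and first cousins through their mothers (r = 1/8).
r = 1/16 + 1/8 = 0.1875.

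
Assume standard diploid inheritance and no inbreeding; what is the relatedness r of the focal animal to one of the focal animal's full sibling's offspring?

Each parent–offspring link contributes a factor of 1/2, and independent paths through distinct common ancestors add.
Full aunt/uncle↔niece/nephew: two paths of length 3 through the shared grandparent pair: r = 2·(1/2)^3 = 1/4.

0.25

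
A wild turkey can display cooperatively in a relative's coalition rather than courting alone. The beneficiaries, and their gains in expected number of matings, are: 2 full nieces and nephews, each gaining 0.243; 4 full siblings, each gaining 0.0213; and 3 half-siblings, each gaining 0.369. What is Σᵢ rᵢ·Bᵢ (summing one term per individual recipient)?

r to a full niece or nephew = 0.25 (full aunt/uncle↔niece/nephew: two paths of length 3 through the shared grandparent pair: r = 2·(1/2)^3 = 1/4).
r to a full sibling = 1/2 (full sibs share both parents — two paths of length 2: r = 2·(1/2)^2 = 1/2).
r to a half-sibling = 0.25 (half-sibs share one parent — one path of length 2: r = (1/2)^2 = 1/4).
Summing one r·B term per recipient: 2·0.25·0.243 + 4·0.5·0.0213 + 3·0.25·0.369 = 0.44085.

0.44085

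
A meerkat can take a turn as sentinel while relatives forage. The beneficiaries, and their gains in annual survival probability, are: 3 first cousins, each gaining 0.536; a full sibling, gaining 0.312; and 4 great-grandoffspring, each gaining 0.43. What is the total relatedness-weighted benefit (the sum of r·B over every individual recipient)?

0.572

r to a first cousin = 0.125 (first cousins share one grandparent pair — two paths of length 4: r = 2·(1/2)^4 = 1/8).
r to a full sibling = 0.5 (full sibs share both parents — two paths of length 2: r = 2·(1/2)^2 = 1/2).
r to a great-grandoffspring = 0.125 (three parent–offspring links: r = (1/2)^3 = 1/8).
Summing one r·B term per recipient: 3·0.125·0.536 + 1·0.5·0.312 + 4·0.125·0.43 = 0.572.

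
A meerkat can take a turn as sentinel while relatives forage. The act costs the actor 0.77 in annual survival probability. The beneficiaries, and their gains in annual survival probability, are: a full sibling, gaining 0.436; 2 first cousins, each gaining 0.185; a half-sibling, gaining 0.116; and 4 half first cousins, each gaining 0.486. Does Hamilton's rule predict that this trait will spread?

Hamilton's rule: the trait is favored when the sum of r·B over every recipient exceeds the actor's cost C.
r to a full sibling = 0.5 (full sibs share both parents — two paths of length 2: r = 2·(1/2)^2 = 1/2).
r to a first cousin = 0.125 (first cousins share one grandparent pair — two paths of length 4: r = 2·(1/2)^4 = 1/8).
r to a half-sibling = 1/4 (half-sibs share one parent — one path of length 2: r = (1/2)^2 = 1/4).
r to a half first cousin = 1/16 (half first cousins share one grandparent — one path of length 4: r = (1/2)^4 = 1/16).
Summing one r·B term per recipient: 1·0.5·0.436 + 2·0.125·0.185 + 1·0.25·0.116 + 4·0.0625·0.486 = 0.41475.
0.41475 < 0.77: the indirect benefit is less than the cost.

No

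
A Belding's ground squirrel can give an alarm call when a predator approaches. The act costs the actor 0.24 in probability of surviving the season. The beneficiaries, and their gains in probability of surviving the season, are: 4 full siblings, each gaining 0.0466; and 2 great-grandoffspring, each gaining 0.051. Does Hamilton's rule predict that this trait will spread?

Hamilton's rule: the trait is favored when the sum of r·B over every recipient exceeds the actor's cost C.
r to a full sibling = 0.5 (full sibs share both parents — two paths of length 2: r = 2·(1/2)^2 = 1/2).
r to a great-grandoffspring = 0.125 (three parent–offspring links: r = (1/2)^3 = 1/8).
Summing one r·B term per recipient: 4·0.5·0.0466 + 2·0.125·0.051 = 0.10595.
0.10595 < 0.24: the indirect benefit is less than the cost.

No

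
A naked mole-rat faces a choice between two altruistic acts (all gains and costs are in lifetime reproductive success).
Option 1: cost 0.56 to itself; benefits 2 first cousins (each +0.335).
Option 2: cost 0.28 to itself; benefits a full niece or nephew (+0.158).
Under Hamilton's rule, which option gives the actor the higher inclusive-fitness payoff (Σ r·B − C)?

Option 1: r to a first cousin = 0.125.
Option 1: Σ r·B − C = (2·0.125·0.335) − 0.56 = -0.47625.
Option 2: r to a full niece or nephew = 0.25.
Option 2: Σ r·B − C = (1·0.25·0.158) − 0.28 = -0.2405.
Option 2 has the higher net inclusive-fitness payoff.

Option 2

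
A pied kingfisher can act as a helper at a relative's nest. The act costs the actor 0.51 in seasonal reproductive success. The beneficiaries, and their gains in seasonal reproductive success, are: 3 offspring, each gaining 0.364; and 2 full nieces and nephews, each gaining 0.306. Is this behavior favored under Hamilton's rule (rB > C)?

Hamilton's rule: the trait is favored when the sum of r·B over every recipient exceeds the actor's cost C.
r to an offspring = 1/2 (one parent–offspring link: r = (1/2)^1 = 1/2).
r to a full niece or nephew = 1/4 (full aunt/uncle↔niece/nephew: two paths of length 3 through the shared grandparent pair: r = 2·(1/2)^3 = 1/4).
Summing one r·B term per recipient: 3·0.5·0.364 + 2·0.25·0.306 = 0.699.
0.699 > 0.51: the indirect benefit exceeds the cost.

Yes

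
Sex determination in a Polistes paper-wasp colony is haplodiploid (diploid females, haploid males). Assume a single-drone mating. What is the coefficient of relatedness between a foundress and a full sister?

0.75

Haplodiploid full sisters inherit their father's entire haploid genome identically (contributing 1/2) and on average half of their mother's contribution (1/2 · 1/2 = 1/4); r = 1/2 + 1/4 = 3/4.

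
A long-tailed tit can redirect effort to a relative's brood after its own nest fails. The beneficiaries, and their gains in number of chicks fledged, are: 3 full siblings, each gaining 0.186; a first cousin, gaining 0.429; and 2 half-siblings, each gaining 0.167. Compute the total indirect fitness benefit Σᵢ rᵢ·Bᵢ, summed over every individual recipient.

r to a full sibling = 1/2 (full sibs share both parents — two paths of length 2: r = 2·(1/2)^2 = 1/2).
r to a first cousin = 0.125 (first cousins share one grandparent pair — two paths of length 4: r = 2·(1/2)^4 = 1/8).
r to a half-sibling = 0.25 (half-sibs share one parent — one path of length 2: r = (1/2)^2 = 1/4).
Summing one r·B term per recipient: 3·0.5·0.186 + 1·0.125·0.429 + 2·0.25·0.167 = 0.416125.

0.416125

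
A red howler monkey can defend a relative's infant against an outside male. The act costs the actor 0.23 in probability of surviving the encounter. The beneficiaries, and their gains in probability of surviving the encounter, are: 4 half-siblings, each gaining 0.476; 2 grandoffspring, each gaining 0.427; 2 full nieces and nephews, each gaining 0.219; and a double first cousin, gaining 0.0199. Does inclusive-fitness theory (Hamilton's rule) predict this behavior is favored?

Hamilton's rule: the trait is favored when the sum of r·B over every recipient exceeds the actor's cost C.
r to a half-sibling = 0.25 (half-sibs share one parent — one path of length 2: r = (1/2)^2 = 1/4).
r to a grandoffspring = 0.25 (two parent–offspring links: r = (1/2)^2 = 1/4).
r to a full niece or nephew = 0.25 (full aunt/uncle↔niece/nephew: two paths of length 3 through the shared grandparent pair: r = 2·(1/2)^3 = 1/4).
r to a double first cousin = 1/4 (double first cousins share both grandparent pairs — four paths of length 4: r = 4·(1/2)^4 = 1/4).
Summing one r·B term per recipient: 4·0.25·0.476 + 2·0.25·0.427 + 2·0.25·0.219 + 1·0.25·0.0199 = 0.803975.
0.803975 > 0.23: the indirect benefit exceeds the cost.

Yes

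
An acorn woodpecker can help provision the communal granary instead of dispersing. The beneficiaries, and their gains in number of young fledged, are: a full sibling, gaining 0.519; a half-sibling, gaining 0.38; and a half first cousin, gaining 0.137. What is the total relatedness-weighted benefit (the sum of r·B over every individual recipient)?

0.3630625

r to a full sibling = 0.5 (full sibs share both parents — two paths of length 2: r = 2·(1/2)^2 = 1/2).
r to a half-sibling = 0.25 (half-sibs share one parent — one path of length 2: r = (1/2)^2 = 1/4).
r to a half first cousin = 0.0625 (half first cousins share one grandparent — one path of length 4: r = (1/2)^4 = 1/16).
Summing one r·B term per recipient: 1·0.5·0.519 + 1·0.25·0.38 + 1·0.0625·0.137 = 0.3630625.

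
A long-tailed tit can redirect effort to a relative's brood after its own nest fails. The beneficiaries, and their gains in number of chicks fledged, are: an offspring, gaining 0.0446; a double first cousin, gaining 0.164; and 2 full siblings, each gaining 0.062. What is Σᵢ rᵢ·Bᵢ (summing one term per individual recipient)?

0.1253

r to an offspring = 0.5 (one parent–offspring link: r = (1/2)^1 = 1/2).
r to a double first cousin = 0.25 (double first cousins share both grandparent pairs — four paths of length 4: r = 4·(1/2)^4 = 1/4).
r to a full sibling = 0.5 (full sibs share both parents — two paths of length 2: r = 2·(1/2)^2 = 1/2).
Summing one r·B term per recipient: 1·0.5·0.0446 + 1·0.25·0.164 + 2·0.5·0.062 = 0.1253.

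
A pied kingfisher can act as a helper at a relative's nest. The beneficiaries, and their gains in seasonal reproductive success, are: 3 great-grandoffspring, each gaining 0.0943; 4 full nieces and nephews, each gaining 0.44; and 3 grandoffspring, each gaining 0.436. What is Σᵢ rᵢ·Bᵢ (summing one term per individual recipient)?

r to a great-grandoffspring = 1/8 (three parent–offspring links: r = (1/2)^3 = 1/8).
r to a full niece or nephew = 0.25 (full aunt/uncle↔niece/nephew: two paths of length 3 through the shared grandparent pair: r = 2·(1/2)^3 = 1/4).
r to a grandoffspring = 0.25 (two parent–offspring links: r = (1/2)^2 = 1/4).
Summing one r·B term per recipient: 3·0.125·0.0943 + 4·0.25·0.44 + 3·0.25·0.436 = 0.8023625.

0.8023625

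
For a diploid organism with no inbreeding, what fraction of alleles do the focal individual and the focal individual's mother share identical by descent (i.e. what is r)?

Each parent–offspring link contributes a factor of 1/2, and independent paths through distinct common ancestors add.
One parent–offspring link: r = (1/2)^1 = 1/2.

0.5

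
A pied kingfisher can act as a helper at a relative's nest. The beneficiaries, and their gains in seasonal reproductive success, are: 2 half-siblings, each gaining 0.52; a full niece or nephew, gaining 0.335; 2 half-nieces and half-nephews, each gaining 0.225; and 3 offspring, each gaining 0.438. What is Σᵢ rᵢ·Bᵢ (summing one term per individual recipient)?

1.057

r to a half-sibling = 1/4 (half-sibs share one parent — one path of length 2: r = (1/2)^2 = 1/4).
r to a full niece or nephew = 0.25 (full aunt/uncle↔niece/nephew: two paths of length 3 through the shared grandparent pair: r = 2·(1/2)^3 = 1/4).
r to a half-niece or half-nephew = 1/8 (half-aunt/uncle↔niece/nephew: one path of length 3: r = (1/2)^3 = 1/8).
r to an offspring = 0.5 (one parent–offspring link: r = (1/2)^1 = 1/2).
Summing one r·B term per recipient: 2·0.25·0.52 + 1·0.25·0.335 + 2·0.125·0.225 + 3·0.5·0.438 = 1.057.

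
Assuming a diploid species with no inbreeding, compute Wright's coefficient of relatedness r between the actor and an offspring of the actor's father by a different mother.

0.25

Each parent–offspring link contributes a factor of 1/2, and independent paths through distinct common ancestors add.
Half-sibs share one parent — one path of length 2: r = (1/2)^2 = 1/4.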